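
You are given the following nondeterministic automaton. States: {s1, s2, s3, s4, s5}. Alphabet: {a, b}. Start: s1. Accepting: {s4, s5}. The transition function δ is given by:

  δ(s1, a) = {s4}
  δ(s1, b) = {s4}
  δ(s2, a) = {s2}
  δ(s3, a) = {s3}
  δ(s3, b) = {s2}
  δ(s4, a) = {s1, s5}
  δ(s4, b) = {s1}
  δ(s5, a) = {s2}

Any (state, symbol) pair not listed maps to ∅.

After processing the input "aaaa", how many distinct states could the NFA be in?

Start in {s1}.
Read 'a': s1→{s4}; now {s4}.
Read 'a': s4→{s1, s5}; now {s1, s5}.
Read 'a': s1→{s4}, s5→{s2}; now {s2, s4}.
Read 'a': s2→{s2}, s4→{s1, s5}; now {s1, s2, s5}.
That set has 3 states.

3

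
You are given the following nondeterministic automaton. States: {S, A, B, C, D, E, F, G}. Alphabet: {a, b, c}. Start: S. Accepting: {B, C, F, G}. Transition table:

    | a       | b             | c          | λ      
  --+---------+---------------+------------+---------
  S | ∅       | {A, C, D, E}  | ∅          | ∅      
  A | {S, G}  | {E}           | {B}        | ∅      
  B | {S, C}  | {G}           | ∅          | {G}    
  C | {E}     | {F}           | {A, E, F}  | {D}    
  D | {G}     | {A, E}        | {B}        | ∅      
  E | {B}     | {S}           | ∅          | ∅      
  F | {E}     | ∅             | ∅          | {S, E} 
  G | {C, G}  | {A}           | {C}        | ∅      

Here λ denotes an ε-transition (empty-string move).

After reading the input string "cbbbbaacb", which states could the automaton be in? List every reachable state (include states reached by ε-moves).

Start in {S}.
Read 'c': S→∅; now ∅.
The set is empty and remains empty for the remaining 8 symbols.

∅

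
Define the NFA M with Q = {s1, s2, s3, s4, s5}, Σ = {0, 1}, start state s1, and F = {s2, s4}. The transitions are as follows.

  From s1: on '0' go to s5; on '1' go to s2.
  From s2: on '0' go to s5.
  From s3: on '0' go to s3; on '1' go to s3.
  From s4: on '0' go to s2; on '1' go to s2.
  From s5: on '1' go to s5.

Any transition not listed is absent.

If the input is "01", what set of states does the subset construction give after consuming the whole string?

{s5}

Start in {s1}.
Read '0': {s1} → {s5}.
Read '1': {s5} → {s5}.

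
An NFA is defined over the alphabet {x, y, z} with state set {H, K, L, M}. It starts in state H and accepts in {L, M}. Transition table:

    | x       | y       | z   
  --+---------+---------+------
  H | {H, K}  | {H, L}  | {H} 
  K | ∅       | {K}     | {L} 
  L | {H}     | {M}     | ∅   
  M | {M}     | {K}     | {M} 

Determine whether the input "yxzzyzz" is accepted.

No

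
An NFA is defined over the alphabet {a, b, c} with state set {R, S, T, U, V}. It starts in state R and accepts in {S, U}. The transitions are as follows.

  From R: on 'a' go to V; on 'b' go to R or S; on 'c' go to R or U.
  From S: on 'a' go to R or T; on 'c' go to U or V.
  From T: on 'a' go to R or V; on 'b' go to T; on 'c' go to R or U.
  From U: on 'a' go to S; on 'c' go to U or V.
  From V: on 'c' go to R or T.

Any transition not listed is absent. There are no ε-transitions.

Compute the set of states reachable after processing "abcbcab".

∅

Start in {R}.
Read 'a': R→{V}; now {V}.
Read 'b': V→∅; now ∅.
The set is empty and remains empty for the remaining 5 symbols.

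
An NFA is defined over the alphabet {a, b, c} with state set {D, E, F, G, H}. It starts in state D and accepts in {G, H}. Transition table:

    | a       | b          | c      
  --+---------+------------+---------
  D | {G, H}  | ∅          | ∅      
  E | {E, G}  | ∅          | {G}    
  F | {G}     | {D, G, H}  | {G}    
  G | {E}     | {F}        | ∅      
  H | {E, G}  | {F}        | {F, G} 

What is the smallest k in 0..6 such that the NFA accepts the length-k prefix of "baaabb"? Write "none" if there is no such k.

Start in {D}.
Read 'b': {D} → ∅.
The set is empty and remains empty for the remaining 5 symbols.
No reachable set along the way intersects F.

none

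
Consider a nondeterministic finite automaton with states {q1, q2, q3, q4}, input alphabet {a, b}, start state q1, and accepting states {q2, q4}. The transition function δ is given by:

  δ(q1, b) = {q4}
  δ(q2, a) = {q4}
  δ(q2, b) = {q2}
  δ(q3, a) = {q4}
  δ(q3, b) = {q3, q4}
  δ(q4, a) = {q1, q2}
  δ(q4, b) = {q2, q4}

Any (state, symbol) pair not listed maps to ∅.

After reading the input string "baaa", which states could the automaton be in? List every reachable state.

{q1, q2}

Start in {q1}.
Read 'b': {q1} → {q4}.
Read 'a': {q4} → {q1, q2}.
Read 'a': {q1, q2} → {q4}.
Read 'a': {q4} → {q1, q2}.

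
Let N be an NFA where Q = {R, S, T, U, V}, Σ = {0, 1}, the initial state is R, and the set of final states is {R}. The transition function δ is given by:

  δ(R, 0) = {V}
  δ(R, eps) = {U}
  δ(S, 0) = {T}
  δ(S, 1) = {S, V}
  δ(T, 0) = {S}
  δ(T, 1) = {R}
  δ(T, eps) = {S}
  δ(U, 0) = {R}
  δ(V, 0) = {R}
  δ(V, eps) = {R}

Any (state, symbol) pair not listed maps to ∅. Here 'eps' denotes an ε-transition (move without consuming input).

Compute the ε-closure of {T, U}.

Begin with {T, U}.
ε-move T → S; add S.

{S, T, U}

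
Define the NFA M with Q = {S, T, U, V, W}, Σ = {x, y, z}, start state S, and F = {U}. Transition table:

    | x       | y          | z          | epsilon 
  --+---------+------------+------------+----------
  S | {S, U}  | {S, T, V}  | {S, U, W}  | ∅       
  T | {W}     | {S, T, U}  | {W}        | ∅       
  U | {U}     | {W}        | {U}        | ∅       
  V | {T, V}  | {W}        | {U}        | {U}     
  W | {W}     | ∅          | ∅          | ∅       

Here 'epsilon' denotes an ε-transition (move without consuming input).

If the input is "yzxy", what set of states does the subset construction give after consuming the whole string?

Start in {S}.
Read 'y': S→{S, T, V}; union {S, T, V}; ε-closure = {S, T, U, V}.
Read 'z': S→{S, U, W}, T→{W}, U→{U}, V→{U}; now {S, U, W}.
Read 'x': S→{S, U}, U→{U}, W→{W}; now {S, U, W}.
Read 'y': S→{S, T, V}, U→{W}, W→∅; union {S, T, V, W}; ε-closure = {S, T, U, V, W}.

{S, T, U, V, W}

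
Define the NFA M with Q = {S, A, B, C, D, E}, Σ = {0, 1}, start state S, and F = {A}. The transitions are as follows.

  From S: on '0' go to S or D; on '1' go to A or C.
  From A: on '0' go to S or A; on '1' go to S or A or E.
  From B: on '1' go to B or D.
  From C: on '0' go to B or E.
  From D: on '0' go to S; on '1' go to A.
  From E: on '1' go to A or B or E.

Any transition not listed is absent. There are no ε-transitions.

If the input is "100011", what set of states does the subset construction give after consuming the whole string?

{S, A, B, C, E}

Start in {S}.
Read '1': S→{A, C}; now {A, C}.
Read '0': A→{S, A}, C→{B, E}; now {S, A, B, E}.
Read '0': S→{S, D}, A→{S, A}, B→∅, E→∅; now {S, A, D}.
Read '0': S→{S, D}, A→{S, A}, D→{S}; now {S, A, D}.
Read '1': S→{A, C}, A→{S, A, E}, D→{A}; now {S, A, C, E}.
Read '1': S→{A, C}, A→{S, A, E}, C→∅, E→{A, B, E}; now {S, A, B, C, E}.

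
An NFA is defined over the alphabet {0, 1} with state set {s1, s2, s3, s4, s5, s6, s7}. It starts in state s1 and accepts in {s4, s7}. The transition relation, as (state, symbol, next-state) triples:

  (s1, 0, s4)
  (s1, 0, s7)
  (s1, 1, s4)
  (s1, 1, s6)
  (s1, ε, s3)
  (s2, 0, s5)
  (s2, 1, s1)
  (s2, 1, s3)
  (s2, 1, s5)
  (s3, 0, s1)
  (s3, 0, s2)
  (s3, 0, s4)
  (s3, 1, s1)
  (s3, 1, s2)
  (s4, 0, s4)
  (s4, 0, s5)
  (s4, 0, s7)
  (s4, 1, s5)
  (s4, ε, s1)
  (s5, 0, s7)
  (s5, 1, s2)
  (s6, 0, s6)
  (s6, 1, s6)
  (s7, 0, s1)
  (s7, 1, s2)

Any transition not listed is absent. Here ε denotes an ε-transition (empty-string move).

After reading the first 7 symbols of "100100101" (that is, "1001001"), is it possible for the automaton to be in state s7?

Start: ε-closure({s1}) = {s1, s3}.
Read '1': s1→{s4, s6}, s3→{s1, s2}; union {s1, s2, s4, s6}; ε-closure = {s1, s2, s3, s4, s6}.
Read '0': s1→{s4, s7}, s2→{s5}, s3→{s1, s2, s4}, s4→{s4, s5, s7}, s6→{s6}; union {s1, s2, s4, s5, s6, s7}; ε-closure = {s1, s2, s3, s4, s5, s6, s7}.
Read '0': s1→{s4, s7}, s2→{s5}, s3→{s1, s2, s4}, s4→{s4, s5, s7}, s5→{s7}, s6→{s6}, s7→{s1}; union {s1, s2, s4, s5, s6, s7}; ε-closure = {s1, s2, s3, s4, s5, s6, s7}.
Read '1': s1→{s4, s6}, s2→{s1, s3, s5}, s3→{s1, s2}, s4→{s5}, s5→{s2}, s6→{s6}, s7→{s2}; now {s1, s2, s3, s4, s5, s6}.
Read '0': s1→{s4, s7}, s2→{s5}, s3→{s1, s2, s4}, s4→{s4, s5, s7}, s5→{s7}, s6→{s6}; union {s1, s2, s4, s5, s6, s7}; ε-closure = {s1, s2, s3, s4, s5, s6, s7}.
Read '0': s1→{s4, s7}, s2→{s5}, s3→{s1, s2, s4}, s4→{s4, s5, s7}, s5→{s7}, s6→{s6}, s7→{s1}; union {s1, s2, s4, s5, s6, s7}; ε-closure = {s1, s2, s3, s4, s5, s6, s7}.
Read '1': s1→{s4, s6}, s2→{s1, s3, s5}, s3→{s1, s2}, s4→{s5}, s5→{s2}, s6→{s6}, s7→{s2}; now {s1, s2, s3, s4, s5, s6}.
State s7 is not in {s1, s2, s3, s4, s5, s6}.

No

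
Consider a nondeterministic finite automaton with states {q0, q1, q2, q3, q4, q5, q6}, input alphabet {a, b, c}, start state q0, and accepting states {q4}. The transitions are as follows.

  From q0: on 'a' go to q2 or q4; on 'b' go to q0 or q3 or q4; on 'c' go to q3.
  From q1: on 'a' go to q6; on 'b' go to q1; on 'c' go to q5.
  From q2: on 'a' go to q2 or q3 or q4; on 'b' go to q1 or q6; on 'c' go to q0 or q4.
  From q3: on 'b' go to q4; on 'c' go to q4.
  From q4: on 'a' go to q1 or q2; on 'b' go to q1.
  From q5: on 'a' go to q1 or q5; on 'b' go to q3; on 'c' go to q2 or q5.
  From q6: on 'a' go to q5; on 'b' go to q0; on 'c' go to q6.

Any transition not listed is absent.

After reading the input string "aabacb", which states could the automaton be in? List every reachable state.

{q0, q1, q3, q4, q6}

Start in {q0}.
Read 'a': {q0} → {q2, q4}.
Read 'a': {q2, q4} → {q1, q2, q3, q4}.
Read 'b': {q1, q2, q3, q4} → {q1, q4, q6}.
Read 'a': {q1, q4, q6} → {q1, q2, q5, q6}.
Read 'c': {q1, q2, q5, q6} → {q0, q2, q4, q5, q6}.
Read 'b': {q0, q2, q4, q5, q6} → {q0, q1, q3, q4, q6}.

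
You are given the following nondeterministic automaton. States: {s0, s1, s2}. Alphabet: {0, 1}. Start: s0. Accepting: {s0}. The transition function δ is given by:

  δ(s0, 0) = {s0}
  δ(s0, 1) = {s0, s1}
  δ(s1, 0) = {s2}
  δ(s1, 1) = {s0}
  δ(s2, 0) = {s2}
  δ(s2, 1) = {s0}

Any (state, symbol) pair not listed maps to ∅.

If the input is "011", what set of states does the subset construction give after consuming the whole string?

Start in {s0}.
Read '0': {s0} → {s0}.
Read '1': {s0} → {s0, s1}.
Read '1': {s0, s1} → {s0, s1}.

{s0, s1}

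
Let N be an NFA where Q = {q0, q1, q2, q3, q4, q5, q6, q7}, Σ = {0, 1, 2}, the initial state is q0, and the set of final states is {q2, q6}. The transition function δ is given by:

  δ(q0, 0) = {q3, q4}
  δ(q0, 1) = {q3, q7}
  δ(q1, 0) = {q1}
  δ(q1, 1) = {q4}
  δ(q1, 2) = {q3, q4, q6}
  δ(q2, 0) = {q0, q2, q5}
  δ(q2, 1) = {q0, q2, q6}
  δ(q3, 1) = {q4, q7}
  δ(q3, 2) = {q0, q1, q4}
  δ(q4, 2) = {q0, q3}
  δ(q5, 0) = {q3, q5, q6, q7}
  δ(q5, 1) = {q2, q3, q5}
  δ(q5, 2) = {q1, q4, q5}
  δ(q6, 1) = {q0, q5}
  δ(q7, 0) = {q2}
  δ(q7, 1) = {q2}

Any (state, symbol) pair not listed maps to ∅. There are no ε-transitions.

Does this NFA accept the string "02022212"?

No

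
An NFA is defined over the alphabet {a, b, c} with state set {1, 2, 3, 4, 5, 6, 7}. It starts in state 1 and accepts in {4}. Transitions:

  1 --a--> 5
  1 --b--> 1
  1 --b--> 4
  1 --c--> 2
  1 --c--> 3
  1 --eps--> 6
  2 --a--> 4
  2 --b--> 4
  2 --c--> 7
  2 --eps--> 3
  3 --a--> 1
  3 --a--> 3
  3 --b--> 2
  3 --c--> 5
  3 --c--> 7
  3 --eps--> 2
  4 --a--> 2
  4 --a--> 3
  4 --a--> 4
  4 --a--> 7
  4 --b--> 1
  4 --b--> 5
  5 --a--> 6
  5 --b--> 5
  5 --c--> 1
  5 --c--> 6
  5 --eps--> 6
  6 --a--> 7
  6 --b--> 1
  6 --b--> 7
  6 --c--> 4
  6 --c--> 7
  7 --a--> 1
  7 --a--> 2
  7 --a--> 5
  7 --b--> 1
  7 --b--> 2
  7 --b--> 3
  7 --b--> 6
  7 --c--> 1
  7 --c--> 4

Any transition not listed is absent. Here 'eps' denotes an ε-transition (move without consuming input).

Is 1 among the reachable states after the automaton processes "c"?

No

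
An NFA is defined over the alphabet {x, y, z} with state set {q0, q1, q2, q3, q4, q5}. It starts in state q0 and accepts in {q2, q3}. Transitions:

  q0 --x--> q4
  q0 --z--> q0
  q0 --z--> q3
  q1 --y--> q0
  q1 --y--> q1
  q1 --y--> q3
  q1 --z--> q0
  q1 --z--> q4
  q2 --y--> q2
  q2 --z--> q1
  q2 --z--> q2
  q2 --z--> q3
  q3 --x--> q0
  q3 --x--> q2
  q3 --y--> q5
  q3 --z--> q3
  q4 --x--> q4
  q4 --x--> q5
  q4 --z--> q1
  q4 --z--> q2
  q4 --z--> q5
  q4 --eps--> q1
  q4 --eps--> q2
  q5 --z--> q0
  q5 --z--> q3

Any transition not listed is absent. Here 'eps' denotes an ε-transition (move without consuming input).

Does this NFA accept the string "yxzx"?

Start in {q0}.
Read 'y': {q0} → ∅.
The set is empty and remains empty for the remaining 3 symbols.
The final set ∅ contains no accepting state.

No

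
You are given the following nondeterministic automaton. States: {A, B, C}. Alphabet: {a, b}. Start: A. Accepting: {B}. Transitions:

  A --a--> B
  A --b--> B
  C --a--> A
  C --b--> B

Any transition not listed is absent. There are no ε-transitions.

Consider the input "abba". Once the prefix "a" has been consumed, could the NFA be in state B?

Start in {A}.
Read 'a': {A} → {B}.
State B is in {B}.

Yes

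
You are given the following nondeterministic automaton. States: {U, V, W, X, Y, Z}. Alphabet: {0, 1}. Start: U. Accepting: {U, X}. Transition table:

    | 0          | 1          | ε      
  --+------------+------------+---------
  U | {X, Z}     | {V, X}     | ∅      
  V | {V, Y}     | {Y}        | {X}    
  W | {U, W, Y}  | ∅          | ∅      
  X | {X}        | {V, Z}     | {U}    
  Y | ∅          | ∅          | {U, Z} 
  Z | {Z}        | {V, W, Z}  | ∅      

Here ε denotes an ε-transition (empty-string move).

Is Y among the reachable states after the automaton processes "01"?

Start in {U}.
Read '0': {U} → {U, X, Z}.
Read '1': {U, X, Z} → {U, V, W, X, Z}.
State Y is not in {U, V, W, X, Z}.

No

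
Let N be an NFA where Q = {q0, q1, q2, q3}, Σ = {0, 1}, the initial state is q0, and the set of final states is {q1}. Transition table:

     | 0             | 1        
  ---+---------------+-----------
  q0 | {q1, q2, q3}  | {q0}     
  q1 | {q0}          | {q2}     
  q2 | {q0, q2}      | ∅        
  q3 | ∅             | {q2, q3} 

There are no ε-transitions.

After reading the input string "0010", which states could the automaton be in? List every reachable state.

{q1, q2, q3}

Start in {q0}.
Read '0': {q0} → {q1, q2, q3}.
Read '0': {q1, q2, q3} → {q0, q2}.
Read '1': {q0, q2} → {q0}.
Read '0': {q0} → {q1, q2, q3}.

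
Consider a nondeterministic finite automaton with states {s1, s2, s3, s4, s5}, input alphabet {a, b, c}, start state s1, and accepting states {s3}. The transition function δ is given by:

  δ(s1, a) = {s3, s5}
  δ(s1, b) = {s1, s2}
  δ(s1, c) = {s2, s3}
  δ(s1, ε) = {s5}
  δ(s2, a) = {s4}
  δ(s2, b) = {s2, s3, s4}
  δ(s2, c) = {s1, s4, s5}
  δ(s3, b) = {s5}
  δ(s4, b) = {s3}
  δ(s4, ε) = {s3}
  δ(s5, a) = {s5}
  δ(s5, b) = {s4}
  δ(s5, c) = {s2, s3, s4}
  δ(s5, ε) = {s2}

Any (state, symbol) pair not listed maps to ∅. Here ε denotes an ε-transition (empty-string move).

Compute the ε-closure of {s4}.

{s3, s4}

Begin with {s4}.
ε-move s4 → s3; add s3.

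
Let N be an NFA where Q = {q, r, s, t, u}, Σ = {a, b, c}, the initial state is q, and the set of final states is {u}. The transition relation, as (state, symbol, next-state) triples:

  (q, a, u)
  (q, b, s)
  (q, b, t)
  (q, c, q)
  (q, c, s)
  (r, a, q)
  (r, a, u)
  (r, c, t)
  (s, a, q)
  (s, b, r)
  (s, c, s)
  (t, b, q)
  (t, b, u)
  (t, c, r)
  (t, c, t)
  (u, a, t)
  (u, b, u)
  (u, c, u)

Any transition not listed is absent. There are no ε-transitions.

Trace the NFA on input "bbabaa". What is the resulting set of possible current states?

{t, u}

Start in {q}.
Read 'b': {q} → {s, t}.
Read 'b': {s, t} → {q, r, u}.
Read 'a': {q, r, u} → {q, t, u}.
Read 'b': {q, t, u} → {q, s, t, u}.
Read 'a': {q, s, t, u} → {q, t, u}.
Read 'a': {q, t, u} → {t, u}.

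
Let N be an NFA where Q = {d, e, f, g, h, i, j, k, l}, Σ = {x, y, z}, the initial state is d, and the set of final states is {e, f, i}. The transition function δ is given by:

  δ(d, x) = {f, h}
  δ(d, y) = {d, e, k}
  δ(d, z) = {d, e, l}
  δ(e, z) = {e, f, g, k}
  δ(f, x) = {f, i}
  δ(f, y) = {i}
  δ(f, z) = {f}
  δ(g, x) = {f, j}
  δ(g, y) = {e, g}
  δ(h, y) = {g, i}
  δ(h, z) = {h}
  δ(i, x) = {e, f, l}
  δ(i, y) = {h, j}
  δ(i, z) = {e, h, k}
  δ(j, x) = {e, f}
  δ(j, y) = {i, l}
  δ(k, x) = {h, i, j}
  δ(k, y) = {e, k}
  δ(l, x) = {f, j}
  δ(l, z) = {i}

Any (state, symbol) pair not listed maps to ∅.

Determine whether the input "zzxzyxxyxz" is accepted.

Start in {d}.
Read 'z': {d} → {d, e, l}.
Read 'z': {d, e, l} → {d, e, f, g, i, k, l}.
Read 'x': {d, e, f, g, i, k, l} → {e, f, h, i, j, l}.
Read 'z': {e, f, h, i, j, l} → {e, f, g, h, i, k}.
Read 'y': {e, f, g, h, i, k} → {e, g, h, i, j, k}.
Read 'x': {e, g, h, i, j, k} → {e, f, h, i, j, l}.
Read 'x': {e, f, h, i, j, l} → {e, f, i, j, l}.
Read 'y': {e, f, i, j, l} → {h, i, j, l}.
Read 'x': {h, i, j, l} → {e, f, j, l}.
Read 'z': {e, f, j, l} → {e, f, g, i, k}.
The final set {e, f, g, i, k} contains the accepting states e, f, i.

Yes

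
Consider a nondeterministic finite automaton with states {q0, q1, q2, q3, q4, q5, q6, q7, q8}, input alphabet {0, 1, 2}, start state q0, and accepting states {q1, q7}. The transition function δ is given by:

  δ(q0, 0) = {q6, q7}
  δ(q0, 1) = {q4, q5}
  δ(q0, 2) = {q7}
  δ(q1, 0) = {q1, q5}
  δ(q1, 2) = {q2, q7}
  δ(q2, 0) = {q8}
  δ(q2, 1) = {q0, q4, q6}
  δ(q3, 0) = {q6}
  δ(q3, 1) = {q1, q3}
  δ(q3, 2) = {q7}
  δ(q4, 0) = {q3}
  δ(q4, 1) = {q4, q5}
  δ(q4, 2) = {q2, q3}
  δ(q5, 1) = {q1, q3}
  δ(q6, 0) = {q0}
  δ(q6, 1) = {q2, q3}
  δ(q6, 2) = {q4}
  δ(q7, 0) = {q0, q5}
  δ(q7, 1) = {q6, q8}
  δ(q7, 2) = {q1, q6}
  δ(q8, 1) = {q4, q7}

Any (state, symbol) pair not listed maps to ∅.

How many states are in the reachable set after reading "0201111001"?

Start in {q0}.
Read '0': {q0} → {q6, q7}.
Read '2': {q6, q7} → {q1, q4, q6}.
Read '0': {q1, q4, q6} → {q0, q1, q3, q5}.
Read '1': {q0, q1, q3, q5} → {q1, q3, q4, q5}.
Read '1': {q1, q3, q4, q5} → {q1, q3, q4, q5}.
Read '1': {q1, q3, q4, q5} → {q1, q3, q4, q5}.
Read '1': {q1, q3, q4, q5} → {q1, q3, q4, q5}.
Read '0': {q1, q3, q4, q5} → {q1, q3, q5, q6}.
Read '0': {q1, q3, q5, q6} → {q0, q1, q5, q6}.
Read '1': {q0, q1, q5, q6} → {q1, q2, q3, q4, q5}.
That set has 5 states.

5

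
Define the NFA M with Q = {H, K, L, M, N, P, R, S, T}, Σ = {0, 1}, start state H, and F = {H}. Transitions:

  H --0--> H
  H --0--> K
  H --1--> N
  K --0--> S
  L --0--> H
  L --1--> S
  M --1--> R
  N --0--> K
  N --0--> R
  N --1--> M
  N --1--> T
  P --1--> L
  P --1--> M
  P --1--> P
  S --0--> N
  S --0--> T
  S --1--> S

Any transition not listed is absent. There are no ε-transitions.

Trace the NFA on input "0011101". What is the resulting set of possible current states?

Start in {H}.
Read '0': H→{H, K}; now {H, K}.
Read '0': H→{H, K}, K→{S}; now {H, K, S}.
Read '1': H→{N}, K→∅, S→{S}; now {N, S}.
Read '1': N→{M, T}, S→{S}; now {M, S, T}.
Read '1': M→{R}, S→{S}, T→∅; now {R, S}.
Read '0': R→∅, S→{N, T}; now {N, T}.
Read '1': N→{M, T}, T→∅; now {M, T}.

{M, T}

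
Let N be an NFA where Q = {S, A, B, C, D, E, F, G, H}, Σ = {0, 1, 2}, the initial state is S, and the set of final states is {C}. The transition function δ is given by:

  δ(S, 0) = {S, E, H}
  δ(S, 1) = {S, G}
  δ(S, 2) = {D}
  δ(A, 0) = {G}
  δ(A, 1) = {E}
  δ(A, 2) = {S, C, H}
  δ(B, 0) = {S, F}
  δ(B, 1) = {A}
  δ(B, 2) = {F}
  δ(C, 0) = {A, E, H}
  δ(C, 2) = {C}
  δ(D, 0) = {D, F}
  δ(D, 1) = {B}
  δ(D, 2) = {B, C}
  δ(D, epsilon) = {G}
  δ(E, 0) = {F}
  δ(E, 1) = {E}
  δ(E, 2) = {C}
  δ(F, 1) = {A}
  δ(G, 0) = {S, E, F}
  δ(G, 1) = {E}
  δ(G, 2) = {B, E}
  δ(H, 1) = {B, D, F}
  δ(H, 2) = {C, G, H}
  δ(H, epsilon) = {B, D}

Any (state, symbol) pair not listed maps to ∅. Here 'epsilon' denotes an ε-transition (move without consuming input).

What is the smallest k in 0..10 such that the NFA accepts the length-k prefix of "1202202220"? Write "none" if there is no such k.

Start in {S}.
Read '1': S→{S, G}; now {S, G}.
Read '2': S→{D}, G→{B, E}; union {B, D, E}; ε-closure = {B, D, E, G}.
Read '0': B→{S, F}, D→{D, F}, E→{F}, G→{S, E, F}; union {S, D, E, F}; ε-closure = {S, D, E, F, G}.
Read '2': S→{D}, D→{B, C}, E→{C}, F→∅, G→{B, E}; union {B, C, D, E}; ε-closure = {B, C, D, E, G}.
None of the earlier sets intersect F, but {B, C, D, E, G} does.

4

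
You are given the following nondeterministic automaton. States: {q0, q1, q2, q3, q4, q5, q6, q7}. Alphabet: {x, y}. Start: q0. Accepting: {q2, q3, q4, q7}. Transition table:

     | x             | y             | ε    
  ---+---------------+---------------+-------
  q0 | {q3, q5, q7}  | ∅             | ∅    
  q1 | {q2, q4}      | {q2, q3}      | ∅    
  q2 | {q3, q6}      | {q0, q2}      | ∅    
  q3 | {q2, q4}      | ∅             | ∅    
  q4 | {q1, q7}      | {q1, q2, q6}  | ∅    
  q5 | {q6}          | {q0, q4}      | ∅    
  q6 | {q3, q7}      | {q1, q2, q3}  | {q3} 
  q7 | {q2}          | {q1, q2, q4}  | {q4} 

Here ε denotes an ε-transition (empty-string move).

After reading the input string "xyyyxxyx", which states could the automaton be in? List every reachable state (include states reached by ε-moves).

{q1, q2, q3, q4, q5, q6, q7}

Start in {q0}.
Read 'x': q0→{q3, q5, q7}; union {q3, q5, q7}; ε-closure = {q3, q4, q5, q7}.
Read 'y': q3→∅, q4→{q1, q2, q6}, q5→{q0, q4}, q7→{q1, q2, q4}; union {q0, q1, q2, q4, q6}; ε-closure = {q0, q1, q2, q3, q4, q6}.
Read 'y': q0→∅, q1→{q2, q3}, q2→{q0, q2}, q3→∅, q4→{q1, q2, q6}, q6→{q1, q2, q3}; now {q0, q1, q2, q3, q6}.
Read 'y': q0→∅, q1→{q2, q3}, q2→{q0, q2}, q3→∅, q6→{q1, q2, q3}; now {q0, q1, q2, q3}.
Read 'x': q0→{q3, q5, q7}, q1→{q2, q4}, q2→{q3, q6}, q3→{q2, q4}; now {q2, q3, q4, q5, q6, q7}.
Read 'x': q2→{q3, q6}, q3→{q2, q4}, q4→{q1, q7}, q5→{q6}, q6→{q3, q7}, q7→{q2}; now {q1, q2, q3, q4, q6, q7}.
Read 'y': q1→{q2, q3}, q2→{q0, q2}, q3→∅, q4→{q1, q2, q6}, q6→{q1, q2, q3}, q7→{q1, q2, q4}; now {q0, q1, q2, q3, q4, q6}.
Read 'x': q0→{q3, q5, q7}, q1→{q2, q4}, q2→{q3, q6}, q3→{q2, q4}, q4→{q1, q7}, q6→{q3, q7}; now {q1, q2, q3, q4, q5, q6, q7}.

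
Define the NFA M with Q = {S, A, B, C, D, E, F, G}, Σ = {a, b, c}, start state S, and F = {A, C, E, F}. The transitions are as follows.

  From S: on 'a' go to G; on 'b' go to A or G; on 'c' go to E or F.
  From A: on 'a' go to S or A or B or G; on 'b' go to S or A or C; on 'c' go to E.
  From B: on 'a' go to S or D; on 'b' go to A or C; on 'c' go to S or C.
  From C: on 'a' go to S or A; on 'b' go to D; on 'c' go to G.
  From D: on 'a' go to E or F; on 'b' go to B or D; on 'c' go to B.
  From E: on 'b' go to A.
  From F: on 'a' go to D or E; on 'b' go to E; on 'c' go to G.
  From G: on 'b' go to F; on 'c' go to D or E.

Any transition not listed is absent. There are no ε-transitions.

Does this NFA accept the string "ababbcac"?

Yes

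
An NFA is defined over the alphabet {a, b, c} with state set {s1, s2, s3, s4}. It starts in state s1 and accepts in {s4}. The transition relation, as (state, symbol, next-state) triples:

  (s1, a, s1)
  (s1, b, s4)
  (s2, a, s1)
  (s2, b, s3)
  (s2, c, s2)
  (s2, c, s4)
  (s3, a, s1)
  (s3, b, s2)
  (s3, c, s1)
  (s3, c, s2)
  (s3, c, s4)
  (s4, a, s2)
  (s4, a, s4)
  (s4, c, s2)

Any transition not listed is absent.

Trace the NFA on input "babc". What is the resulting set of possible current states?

{s1, s2, s4}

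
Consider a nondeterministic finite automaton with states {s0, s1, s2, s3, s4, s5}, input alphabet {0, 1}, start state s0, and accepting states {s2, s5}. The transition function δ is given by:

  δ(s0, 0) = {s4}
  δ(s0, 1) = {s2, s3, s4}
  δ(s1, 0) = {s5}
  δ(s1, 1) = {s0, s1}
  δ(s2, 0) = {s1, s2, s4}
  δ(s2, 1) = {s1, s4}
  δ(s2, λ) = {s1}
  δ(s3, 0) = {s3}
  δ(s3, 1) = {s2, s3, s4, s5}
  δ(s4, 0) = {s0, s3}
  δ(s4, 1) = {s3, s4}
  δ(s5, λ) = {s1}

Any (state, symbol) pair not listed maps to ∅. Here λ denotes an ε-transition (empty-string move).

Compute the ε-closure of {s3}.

Begin with {s3}.
No ε-moves leave this set, so the closure equals the set itself.

{s3}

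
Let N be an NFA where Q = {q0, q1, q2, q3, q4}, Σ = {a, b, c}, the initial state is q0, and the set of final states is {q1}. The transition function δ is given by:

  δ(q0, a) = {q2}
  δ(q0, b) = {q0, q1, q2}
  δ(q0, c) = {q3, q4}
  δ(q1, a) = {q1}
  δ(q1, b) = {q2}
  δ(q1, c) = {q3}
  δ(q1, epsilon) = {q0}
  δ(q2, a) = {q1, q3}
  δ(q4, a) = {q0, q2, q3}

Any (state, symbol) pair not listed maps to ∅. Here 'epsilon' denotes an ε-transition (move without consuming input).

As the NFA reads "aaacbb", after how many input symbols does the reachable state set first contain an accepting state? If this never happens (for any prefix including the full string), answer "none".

2

Start in {q0}.
Read 'a': q0→{q2}; now {q2}.
Read 'a': q2→{q1, q3}; union {q1, q3}; ε-closure = {q0, q1, q3}.
None of the earlier sets intersect F, but {q0, q1, q3} does.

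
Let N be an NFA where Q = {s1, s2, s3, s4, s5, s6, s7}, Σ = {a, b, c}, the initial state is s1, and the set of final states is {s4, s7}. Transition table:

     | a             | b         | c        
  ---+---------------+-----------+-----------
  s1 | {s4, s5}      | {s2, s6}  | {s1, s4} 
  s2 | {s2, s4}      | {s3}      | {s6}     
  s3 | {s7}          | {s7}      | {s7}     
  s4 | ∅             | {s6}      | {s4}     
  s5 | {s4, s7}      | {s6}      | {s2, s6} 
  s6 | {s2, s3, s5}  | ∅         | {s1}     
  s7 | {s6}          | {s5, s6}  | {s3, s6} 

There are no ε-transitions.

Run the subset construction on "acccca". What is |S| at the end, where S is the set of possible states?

2

Start in {s1}.
Read 'a': s1→{s4, s5}; now {s4, s5}.
Read 'c': s4→{s4}, s5→{s2, s6}; now {s2, s4, s6}.
Read 'c': s2→{s6}, s4→{s4}, s6→{s1}; now {s1, s4, s6}.
Read 'c': s1→{s1, s4}, s4→{s4}, s6→{s1}; now {s1, s4}.
Read 'c': s1→{s1, s4}, s4→{s4}; now {s1, s4}.
Read 'a': s1→{s4, s5}, s4→∅; now {s4, s5}.
That set has 2 states.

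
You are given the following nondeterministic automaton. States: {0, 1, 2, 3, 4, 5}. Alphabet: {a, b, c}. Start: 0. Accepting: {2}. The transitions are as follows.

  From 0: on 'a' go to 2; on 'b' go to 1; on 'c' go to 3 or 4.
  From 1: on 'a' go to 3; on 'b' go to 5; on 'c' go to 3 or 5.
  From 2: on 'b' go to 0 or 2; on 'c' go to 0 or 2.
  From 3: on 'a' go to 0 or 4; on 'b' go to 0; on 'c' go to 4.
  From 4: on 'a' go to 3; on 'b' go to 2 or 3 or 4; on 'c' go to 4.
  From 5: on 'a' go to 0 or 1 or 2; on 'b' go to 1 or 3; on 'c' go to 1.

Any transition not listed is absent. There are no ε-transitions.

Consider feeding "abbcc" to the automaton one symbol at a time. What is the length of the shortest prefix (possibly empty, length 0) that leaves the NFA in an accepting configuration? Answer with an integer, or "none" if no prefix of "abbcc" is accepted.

1

Start in {0}.
Read 'a': {0} → {2}.
None of the earlier sets intersect F, but {2} does.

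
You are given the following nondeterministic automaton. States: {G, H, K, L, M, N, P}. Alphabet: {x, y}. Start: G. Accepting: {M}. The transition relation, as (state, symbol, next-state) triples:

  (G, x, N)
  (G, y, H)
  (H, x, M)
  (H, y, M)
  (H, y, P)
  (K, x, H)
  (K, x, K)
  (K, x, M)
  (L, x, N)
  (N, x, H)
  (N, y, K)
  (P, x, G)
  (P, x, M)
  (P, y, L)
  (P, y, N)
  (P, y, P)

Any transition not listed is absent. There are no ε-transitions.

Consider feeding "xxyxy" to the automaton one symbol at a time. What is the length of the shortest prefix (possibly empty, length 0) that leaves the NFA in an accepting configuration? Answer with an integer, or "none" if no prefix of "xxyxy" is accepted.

3

Start in {G}.
Read 'x': {G} → {N}.
Read 'x': {N} → {H}.
Read 'y': {H} → {M, P}.
None of the earlier sets intersect F, but {M, P} does.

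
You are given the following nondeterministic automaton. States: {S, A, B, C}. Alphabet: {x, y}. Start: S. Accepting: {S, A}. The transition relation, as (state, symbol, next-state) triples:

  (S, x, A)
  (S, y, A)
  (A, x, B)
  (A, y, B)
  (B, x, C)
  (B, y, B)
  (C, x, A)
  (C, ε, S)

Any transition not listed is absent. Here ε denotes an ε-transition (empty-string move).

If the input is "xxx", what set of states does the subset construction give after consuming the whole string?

{S, C}

Start in {S}.
Read 'x': {S} → {A}.
Read 'x': {A} → {B}.
Read 'x': {B} → {S, C}.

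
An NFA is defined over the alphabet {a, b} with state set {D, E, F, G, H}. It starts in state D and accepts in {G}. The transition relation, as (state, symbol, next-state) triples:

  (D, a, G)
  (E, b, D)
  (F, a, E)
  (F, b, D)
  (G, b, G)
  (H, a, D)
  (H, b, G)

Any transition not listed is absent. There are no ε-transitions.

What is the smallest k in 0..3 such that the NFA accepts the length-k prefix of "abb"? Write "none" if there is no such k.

1

Start in {D}.
Read 'a': D→{G}; now {G}.
None of the earlier sets intersect F, but {G} does.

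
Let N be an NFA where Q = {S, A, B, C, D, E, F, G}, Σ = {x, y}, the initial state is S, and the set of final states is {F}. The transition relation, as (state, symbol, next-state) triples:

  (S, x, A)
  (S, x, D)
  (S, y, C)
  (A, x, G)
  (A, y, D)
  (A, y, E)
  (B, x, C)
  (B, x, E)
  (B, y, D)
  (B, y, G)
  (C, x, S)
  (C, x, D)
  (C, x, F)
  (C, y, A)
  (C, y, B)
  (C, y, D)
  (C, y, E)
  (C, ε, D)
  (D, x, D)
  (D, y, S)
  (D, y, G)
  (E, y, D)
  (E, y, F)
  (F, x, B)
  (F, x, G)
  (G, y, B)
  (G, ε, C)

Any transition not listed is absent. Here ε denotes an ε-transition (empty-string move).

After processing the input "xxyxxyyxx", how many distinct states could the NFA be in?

Start in {S}.
Read 'x': S→{A, D}; now {A, D}.
Read 'x': A→{G}, D→{D}; union {D, G}; ε-closure = {C, D, G}.
Read 'y': C→{A, B, D, E}, D→{S, G}, G→{B}; union {S, A, B, D, E, G}; ε-closure = {S, A, B, C, D, E, G}.
Read 'x': S→{A, D}, A→{G}, B→{C, E}, C→{S, D, F}, D→{D}, E→∅, G→∅; now {S, A, C, D, E, F, G}.
Read 'x': S→{A, D}, A→{G}, C→{S, D, F}, D→{D}, E→∅, F→{B, G}, G→∅; union {S, A, B, D, F, G}; ε-closure = {S, A, B, C, D, F, G}.
Read 'y': S→{C}, A→{D, E}, B→{D, G}, C→{A, B, D, E}, D→{S, G}, F→∅, G→{B}; now {S, A, B, C, D, E, G}.
Read 'y': S→{C}, A→{D, E}, B→{D, G}, C→{A, B, D, E}, D→{S, G}, E→{D, F}, G→{B}; now {S, A, B, C, D, E, F, G}.
Read 'x': S→{A, D}, A→{G}, B→{C, E}, C→{S, D, F}, D→{D}, E→∅, F→{B, G}, G→∅; now {S, A, B, C, D, E, F, G}.
Read 'x': S→{A, D}, A→{G}, B→{C, E}, C→{S, D, F}, D→{D}, E→∅, F→{B, G}, G→∅; now {S, A, B, C, D, E, F, G}.
That set has 8 states.

8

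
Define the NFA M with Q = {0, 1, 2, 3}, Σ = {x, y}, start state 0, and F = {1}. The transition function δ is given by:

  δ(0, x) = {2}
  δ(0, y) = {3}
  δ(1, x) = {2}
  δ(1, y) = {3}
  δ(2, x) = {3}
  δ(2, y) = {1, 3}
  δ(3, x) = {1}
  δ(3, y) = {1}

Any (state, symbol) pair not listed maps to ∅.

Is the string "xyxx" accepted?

No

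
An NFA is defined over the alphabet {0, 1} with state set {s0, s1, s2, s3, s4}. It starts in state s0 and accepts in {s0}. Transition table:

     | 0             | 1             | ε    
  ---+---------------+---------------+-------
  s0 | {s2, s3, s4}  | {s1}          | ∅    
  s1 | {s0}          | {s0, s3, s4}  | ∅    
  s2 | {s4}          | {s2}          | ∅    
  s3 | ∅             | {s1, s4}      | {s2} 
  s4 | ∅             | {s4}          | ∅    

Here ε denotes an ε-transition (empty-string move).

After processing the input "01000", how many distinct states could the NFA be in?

1

Start in {s0}.
Read '0': s0→{s2, s3, s4}; now {s2, s3, s4}.
Read '1': s2→{s2}, s3→{s1, s4}, s4→{s4}; now {s1, s2, s4}.
Read '0': s1→{s0}, s2→{s4}, s4→∅; now {s0, s4}.
Read '0': s0→{s2, s3, s4}, s4→∅; now {s2, s3, s4}.
Read '0': s2→{s4}, s3→∅, s4→∅; now {s4}.
That set has 1 state.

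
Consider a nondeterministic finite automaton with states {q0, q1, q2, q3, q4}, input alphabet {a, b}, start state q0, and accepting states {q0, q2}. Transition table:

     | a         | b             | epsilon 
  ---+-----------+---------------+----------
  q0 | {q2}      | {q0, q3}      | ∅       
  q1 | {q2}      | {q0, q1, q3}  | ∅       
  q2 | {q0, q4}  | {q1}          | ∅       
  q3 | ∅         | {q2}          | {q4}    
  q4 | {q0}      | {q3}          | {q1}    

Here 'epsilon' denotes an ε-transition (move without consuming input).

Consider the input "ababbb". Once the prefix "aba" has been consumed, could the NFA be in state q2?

Yes

Start in {q0}.
Read 'a': q0→{q2}; now {q2}.
Read 'b': q2→{q1}; now {q1}.
Read 'a': q1→{q2}; now {q2}.
State q2 is in {q2}.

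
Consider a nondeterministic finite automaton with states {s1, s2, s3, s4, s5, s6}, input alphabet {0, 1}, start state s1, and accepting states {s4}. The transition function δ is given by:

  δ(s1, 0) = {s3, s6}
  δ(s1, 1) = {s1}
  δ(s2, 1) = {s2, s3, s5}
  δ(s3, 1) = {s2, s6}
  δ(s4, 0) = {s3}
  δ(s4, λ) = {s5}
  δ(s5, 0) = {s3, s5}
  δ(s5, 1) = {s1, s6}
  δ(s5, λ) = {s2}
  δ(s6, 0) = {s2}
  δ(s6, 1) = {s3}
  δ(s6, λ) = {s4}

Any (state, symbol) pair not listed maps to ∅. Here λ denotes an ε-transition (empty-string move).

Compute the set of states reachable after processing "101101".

{s1, s2, s3, s4, s5, s6}

Start in {s1}.
Read '1': s1→{s1}; now {s1}.
Read '0': s1→{s3, s6}; union {s3, s6}; ε-closure = {s2, s3, s4, s5, s6}.
Read '1': s2→{s2, s3, s5}, s3→{s2, s6}, s4→∅, s5→{s1, s6}, s6→{s3}; union {s1, s2, s3, s5, s6}; ε-closure = {s1, s2, s3, s4, s5, s6}.
Read '1': s1→{s1}, s2→{s2, s3, s5}, s3→{s2, s6}, s4→∅, s5→{s1, s6}, s6→{s3}; union {s1, s2, s3, s5, s6}; ε-closure = {s1, s2, s3, s4, s5, s6}.
Read '0': s1→{s3, s6}, s2→∅, s3→∅, s4→{s3}, s5→{s3, s5}, s6→{s2}; union {s2, s3, s5, s6}; ε-closure = {s2, s3, s4, s5, s6}.
Read '1': s2→{s2, s3, s5}, s3→{s2, s6}, s4→∅, s5→{s1, s6}, s6→{s3}; union {s1, s2, s3, s5, s6}; ε-closure = {s1, s2, s3, s4, s5, s6}.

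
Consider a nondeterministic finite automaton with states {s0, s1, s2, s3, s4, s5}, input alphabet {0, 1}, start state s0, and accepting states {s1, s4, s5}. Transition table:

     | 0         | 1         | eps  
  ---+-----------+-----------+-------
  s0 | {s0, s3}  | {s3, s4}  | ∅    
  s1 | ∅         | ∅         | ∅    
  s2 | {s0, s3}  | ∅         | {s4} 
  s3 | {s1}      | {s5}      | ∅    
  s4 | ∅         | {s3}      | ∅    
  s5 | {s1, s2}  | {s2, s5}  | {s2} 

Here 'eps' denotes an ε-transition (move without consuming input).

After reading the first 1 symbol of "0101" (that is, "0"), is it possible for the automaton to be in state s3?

Yes

Start in {s0}.
Read '0': {s0} → {s0, s3}.
State s3 is in {s0, s3}.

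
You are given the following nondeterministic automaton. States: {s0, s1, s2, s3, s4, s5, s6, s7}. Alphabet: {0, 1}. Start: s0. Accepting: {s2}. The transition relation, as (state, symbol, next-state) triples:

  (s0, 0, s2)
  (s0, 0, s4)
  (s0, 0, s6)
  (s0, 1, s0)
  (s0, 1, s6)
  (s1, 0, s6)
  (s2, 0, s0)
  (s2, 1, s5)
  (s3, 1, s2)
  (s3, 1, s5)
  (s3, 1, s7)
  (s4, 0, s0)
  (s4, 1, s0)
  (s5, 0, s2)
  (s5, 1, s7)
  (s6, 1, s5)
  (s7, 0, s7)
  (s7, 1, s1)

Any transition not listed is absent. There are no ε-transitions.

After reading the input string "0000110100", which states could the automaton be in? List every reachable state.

{s0}

Start in {s0}.
Read '0': {s0} → {s2, s4, s6}.
Read '0': {s2, s4, s6} → {s0}.
Read '0': {s0} → {s2, s4, s6}.
Read '0': {s2, s4, s6} → {s0}.
Read '1': {s0} → {s0, s6}.
Read '1': {s0, s6} → {s0, s5, s6}.
Read '0': {s0, s5, s6} → {s2, s4, s6}.
Read '1': {s2, s4, s6} → {s0, s5}.
Read '0': {s0, s5} → {s2, s4, s6}.
Read '0': {s2, s4, s6} → {s0}.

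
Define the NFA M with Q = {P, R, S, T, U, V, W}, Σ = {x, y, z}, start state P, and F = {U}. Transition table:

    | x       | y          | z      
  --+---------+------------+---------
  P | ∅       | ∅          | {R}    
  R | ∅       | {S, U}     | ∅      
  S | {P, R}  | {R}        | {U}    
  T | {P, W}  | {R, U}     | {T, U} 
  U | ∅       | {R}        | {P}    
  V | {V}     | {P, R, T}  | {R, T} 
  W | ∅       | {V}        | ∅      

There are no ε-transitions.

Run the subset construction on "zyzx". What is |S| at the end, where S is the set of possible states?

Start in {P}.
Read 'z': {P} → {R}.
Read 'y': {R} → {S, U}.
Read 'z': {S, U} → {P, U}.
Read 'x': {P, U} → ∅.
That set has 0 states.

0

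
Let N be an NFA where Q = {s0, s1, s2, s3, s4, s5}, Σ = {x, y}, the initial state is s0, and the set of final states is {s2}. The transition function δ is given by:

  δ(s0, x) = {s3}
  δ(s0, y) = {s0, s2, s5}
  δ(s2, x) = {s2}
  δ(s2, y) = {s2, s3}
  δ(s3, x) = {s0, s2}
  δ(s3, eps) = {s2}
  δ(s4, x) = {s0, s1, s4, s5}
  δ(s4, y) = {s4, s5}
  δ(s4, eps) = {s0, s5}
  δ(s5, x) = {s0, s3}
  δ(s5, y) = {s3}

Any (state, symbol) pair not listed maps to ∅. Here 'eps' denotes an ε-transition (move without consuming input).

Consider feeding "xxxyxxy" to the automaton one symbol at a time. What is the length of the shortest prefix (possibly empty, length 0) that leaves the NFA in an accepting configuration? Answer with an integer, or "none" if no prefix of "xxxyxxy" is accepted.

Start in {s0}.
Read 'x': s0→{s3}; union {s3}; ε-closure = {s2, s3}.
None of the earlier sets intersect F, but {s2, s3} does.

1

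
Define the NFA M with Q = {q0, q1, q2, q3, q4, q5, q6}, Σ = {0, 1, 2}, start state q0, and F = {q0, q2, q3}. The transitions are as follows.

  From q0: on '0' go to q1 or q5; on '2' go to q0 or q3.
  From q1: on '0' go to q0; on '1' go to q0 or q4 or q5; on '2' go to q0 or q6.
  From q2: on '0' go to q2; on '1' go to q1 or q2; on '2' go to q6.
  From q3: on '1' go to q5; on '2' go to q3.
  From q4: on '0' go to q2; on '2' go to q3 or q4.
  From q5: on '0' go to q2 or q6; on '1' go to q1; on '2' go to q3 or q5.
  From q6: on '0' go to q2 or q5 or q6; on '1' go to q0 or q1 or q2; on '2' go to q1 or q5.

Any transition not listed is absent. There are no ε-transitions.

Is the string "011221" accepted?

Yes

Start in {q0}.
Read '0': q0→{q1, q5}; now {q1, q5}.
Read '1': q1→{q0, q4, q5}, q5→{q1}; now {q0, q1, q4, q5}.
Read '1': q0→∅, q1→{q0, q4, q5}, q4→∅, q5→{q1}; now {q0, q1, q4, q5}.
Read '2': q0→{q0, q3}, q1→{q0, q6}, q4→{q3, q4}, q5→{q3, q5}; now {q0, q3, q4, q5, q6}.
Read '2': q0→{q0, q3}, q3→{q3}, q4→{q3, q4}, q5→{q3, q5}, q6→{q1, q5}; now {q0, q1, q3, q4, q5}.
Read '1': q0→∅, q1→{q0, q4, q5}, q3→{q5}, q4→∅, q5→{q1}; now {q0, q1, q4, q5}.
The final set {q0, q1, q4, q5} contains the accepting state q0.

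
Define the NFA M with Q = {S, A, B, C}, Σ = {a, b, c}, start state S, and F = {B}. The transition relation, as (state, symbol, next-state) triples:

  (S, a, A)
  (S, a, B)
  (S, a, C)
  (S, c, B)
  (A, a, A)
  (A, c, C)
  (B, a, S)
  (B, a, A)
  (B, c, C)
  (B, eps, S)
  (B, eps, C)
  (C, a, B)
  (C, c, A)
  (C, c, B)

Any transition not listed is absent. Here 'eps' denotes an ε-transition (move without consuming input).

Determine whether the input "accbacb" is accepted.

Start in {S}.
Read 'a': {S} → {S, A, B, C}.
Read 'c': {S, A, B, C} → {S, A, B, C}.
Read 'c': {S, A, B, C} → {S, A, B, C}.
Read 'b': {S, A, B, C} → ∅.
The set is empty and remains empty for the remaining 3 symbols.
The final set ∅ contains no accepting state.

No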